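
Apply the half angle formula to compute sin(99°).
sin(99°) = √((1 - cos 198°)/2) = 0.9877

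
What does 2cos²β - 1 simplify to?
2cos²β - 1 = cos(2β) (using Double angle)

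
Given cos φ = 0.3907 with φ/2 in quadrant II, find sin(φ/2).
sin(φ/2) = ±√((1 - cos φ)/2); positive since φ/2 ∈ QII, so sin(φ/2) = 0.552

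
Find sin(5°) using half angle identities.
sin(5°) = √((1 - cos 10°)/2) = 0.08716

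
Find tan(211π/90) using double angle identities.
tan(211π/90) = 2 tan 211π/180 / (1 - tan²211π/180) = 1.881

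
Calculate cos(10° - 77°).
cos(10° - 77°) = cos 10° cos 77° + sin 10° sin 77° = 0.3907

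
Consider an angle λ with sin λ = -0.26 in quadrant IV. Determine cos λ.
cos λ = √(1 - sin²λ) = 0.9656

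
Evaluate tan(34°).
tan(34°) = 0.6745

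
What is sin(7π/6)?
sin(7π/6) = -1/2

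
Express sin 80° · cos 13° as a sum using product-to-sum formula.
sin 80° cos 13° = (1/2)[sin(80°+13°) + sin(80°-13°)]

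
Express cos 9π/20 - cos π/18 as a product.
cos 9π/20 - cos π/18 = -2 sin(91π/360) sin(71π/360)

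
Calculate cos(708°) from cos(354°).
cos(708°) = 1 - 2sin²354° = 0.9781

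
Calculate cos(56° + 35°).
cos(56° + 35°) = cos 56° cos 35° - sin 56° sin 35° = -0.01745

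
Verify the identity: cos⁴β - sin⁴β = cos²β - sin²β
LHS = (cos²β - sin²β)(cos²β + sin²β) = (cos²β - sin²β) · 1 = cos²β - sin²β = RHS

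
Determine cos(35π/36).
cos(35π/36) = -0.9962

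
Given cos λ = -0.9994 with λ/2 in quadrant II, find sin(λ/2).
sin(λ/2) = ±√((1 - cos λ)/2); positive since λ/2 ∈ QII, so sin(λ/2) = 0.9998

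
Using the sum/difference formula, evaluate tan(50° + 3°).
tan(50° + 3°) = (tan 50° + tan 3°)/(1 - tan 50° tan 3°) = 1.327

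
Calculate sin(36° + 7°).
sin(36° + 7°) = sin 36° cos 7° + cos 36° sin 7° = 0.682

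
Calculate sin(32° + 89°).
sin(32° + 89°) = sin 32° cos 89° + cos 32° sin 89° = 0.8572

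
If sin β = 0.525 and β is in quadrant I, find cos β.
cos β = 0.8511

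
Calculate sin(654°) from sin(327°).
sin(654°) = 2 sin 327° cos 327° = -0.9135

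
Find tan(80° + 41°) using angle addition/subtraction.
tan(80° + 41°) = (tan 80° + tan 41°)/(1 - tan 80° tan 41°) = -1.664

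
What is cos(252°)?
cos(252°) = -0.309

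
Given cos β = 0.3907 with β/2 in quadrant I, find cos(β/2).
cos(β/2) = ±√((1 + cos β)/2); positive since β/2 ∈ QI, so cos(β/2) = 0.8339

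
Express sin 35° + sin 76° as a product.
sin 35° + sin 76° = 2 sin(55.5°) cos(-20.5°)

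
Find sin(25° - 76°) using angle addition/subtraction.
sin(25° - 76°) = sin 25° cos 76° - cos 25° sin 76° = -0.7771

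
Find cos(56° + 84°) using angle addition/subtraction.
cos(56° + 84°) = cos 56° cos 84° - sin 56° sin 84° = -0.766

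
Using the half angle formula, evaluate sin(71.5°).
sin(71.5°) = √((1 - cos 143°)/2) = 0.9483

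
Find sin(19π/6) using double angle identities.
sin(19π/6) = 2 sin 19π/12 cos 19π/12 = -1/2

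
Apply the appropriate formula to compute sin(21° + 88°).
sin(21° + 88°) = sin 21° cos 88° + cos 21° sin 88° = 0.9455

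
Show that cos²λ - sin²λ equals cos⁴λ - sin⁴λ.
RHS = (cos²λ - sin²λ)(cos²λ + sin²λ) = (cos²λ - sin²λ) · 1 = cos²λ - sin²λ = LHS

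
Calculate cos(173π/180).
cos(173π/180) = -0.9925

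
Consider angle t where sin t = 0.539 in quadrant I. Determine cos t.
cos t = √(1 - sin²t) = 0.8423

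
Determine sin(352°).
sin(352°) = -0.1392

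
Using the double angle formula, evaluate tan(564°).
tan(564°) = 2 tan 282° / (1 - tan²282°) = 0.4452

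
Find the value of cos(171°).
cos(171°) = -0.9877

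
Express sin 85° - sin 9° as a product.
sin 85° - sin 9° = 2 cos(47°) sin(38°)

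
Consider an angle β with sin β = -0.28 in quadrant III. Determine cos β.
cos β = ±√(1 - sin²β) = -0.96 (negative in QIII)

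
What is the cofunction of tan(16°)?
tan(16°) = cot(90° - 16°) = cot(74°)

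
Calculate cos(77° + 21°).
cos(77° + 21°) = cos 77° cos 21° - sin 77° sin 21° = -0.1392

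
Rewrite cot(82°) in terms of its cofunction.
cot(82°) = tan(90° - 82°) = tan(8°)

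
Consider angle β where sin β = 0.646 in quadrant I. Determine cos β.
cos β = √(1 - sin²β) = 0.7633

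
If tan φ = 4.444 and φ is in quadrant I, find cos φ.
cos φ = 0.2195 (using tan²φ + 1 = sec²φ)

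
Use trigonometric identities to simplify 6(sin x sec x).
6(sin x sec x) = 6(tan x) (using Reciprocal + quotient)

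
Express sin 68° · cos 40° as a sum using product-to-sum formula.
sin 68° cos 40° = (1/2)[sin(68°+40°) + sin(68°-40°)]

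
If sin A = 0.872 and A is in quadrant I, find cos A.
cos A = 0.4895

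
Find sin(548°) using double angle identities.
sin(548°) = 2 sin 274° cos 274° = -0.1392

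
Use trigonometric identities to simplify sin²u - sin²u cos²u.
sin²u - sin²u cos²u = sin⁴u (using Factoring)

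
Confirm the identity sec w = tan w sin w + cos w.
RHS = sin²w/cos w + cos w = (sin²w + cos²w)/cos w = 1/cos w = sec w = LHS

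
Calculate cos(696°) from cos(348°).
cos(696°) = cos²348° - sin²348° = 0.9135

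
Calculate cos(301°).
cos(301°) = 0.515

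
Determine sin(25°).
sin(25°) = 0.4226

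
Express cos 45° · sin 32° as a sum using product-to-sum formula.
cos 45° sin 32° = (1/2)[sin(45°+32°) - sin(45°-32°)]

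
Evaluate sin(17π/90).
sin(17π/90) = 0.5592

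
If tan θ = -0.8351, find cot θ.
cot θ = 1/tan θ = -1.197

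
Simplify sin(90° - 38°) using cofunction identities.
sin(90° - 38°) = cos(38°)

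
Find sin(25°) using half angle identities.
sin(25°) = √((1 - cos 50°)/2) = 0.4226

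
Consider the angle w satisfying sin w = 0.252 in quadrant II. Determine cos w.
cos w = ±√(1 - sin²w) = -0.9677 (negative in QII)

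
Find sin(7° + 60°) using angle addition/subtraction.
sin(7° + 60°) = sin 7° cos 60° + cos 7° sin 60° = 0.9205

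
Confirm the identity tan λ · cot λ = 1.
LHS = (sin λ/cos λ) · (cos λ/sin λ) = 1 = RHS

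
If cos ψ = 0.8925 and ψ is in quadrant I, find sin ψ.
sin ψ = 0.451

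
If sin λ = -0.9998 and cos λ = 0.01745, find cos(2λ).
cos(2λ) = cos²λ - sin²λ = -0.9993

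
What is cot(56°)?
cot(56°) = 0.6745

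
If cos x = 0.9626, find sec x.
sec x = 1/cos x = 1.039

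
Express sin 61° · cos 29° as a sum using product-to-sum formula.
sin 61° cos 29° = (1/2)[sin(61°+29°) + sin(61°-29°)]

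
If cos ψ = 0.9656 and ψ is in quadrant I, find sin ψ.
sin ψ = 0.26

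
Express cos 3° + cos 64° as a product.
cos 3° + cos 64° = 2 cos(33.5°) cos(-30.5°)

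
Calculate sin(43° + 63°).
sin(43° + 63°) = sin 43° cos 63° + cos 43° sin 63° = 0.9613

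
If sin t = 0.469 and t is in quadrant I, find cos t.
cos t = 0.8832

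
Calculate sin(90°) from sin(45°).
sin(90°) = 2 sin 45° cos 45° = 1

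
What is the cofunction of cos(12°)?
cos(12°) = sin(90° - 12°) = sin(78°)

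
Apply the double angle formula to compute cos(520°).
cos(520°) = cos²260° - sin²260° = -0.9397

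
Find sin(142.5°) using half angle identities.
sin(142.5°) = √((1 - cos 285°)/2) = 0.6088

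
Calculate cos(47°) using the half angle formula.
cos(47°) = √((1 + cos 94°)/2) = 0.682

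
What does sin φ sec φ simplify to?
sin φ sec φ = tan φ (using Reciprocal + quotient)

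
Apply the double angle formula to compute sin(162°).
sin(162°) = 2 sin 81° cos 81° = 0.309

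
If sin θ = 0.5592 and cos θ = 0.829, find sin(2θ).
sin(2θ) = 2 sin θ cos θ = 0.9272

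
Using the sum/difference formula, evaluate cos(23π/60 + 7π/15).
cos(23π/60 + 7π/15) = cos 23π/60 cos 7π/15 - sin 23π/60 sin 7π/15 = -0.891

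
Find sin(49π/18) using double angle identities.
sin(49π/18) = 2 sin 49π/36 cos 49π/36 = 0.766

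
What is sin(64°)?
sin(64°) = 0.8988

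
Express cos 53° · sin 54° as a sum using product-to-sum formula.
cos 53° sin 54° = (1/2)[sin(53°+54°) - sin(53°-54°)]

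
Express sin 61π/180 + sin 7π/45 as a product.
sin 61π/180 + sin 7π/45 = 2 sin(89π/360) cos(11π/120)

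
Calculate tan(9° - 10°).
tan(9° - 10°) = (tan 9° - tan 10°)/(1 + tan 9° tan 10°) = -0.01746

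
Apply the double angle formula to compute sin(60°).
sin(60°) = 2 sin 30° cos 30° = √3/2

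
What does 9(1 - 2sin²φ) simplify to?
9(1 - 2sin²φ) = 9(cos(2φ)) (using Double angle)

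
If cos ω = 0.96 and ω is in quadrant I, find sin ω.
sin ω = 0.28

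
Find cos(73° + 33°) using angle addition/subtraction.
cos(73° + 33°) = cos 73° cos 33° - sin 73° sin 33° = -0.2756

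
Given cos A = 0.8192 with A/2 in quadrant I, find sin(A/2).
sin(A/2) = ±√((1 - cos A)/2); positive since A/2 ∈ QI, so sin(A/2) = 0.3007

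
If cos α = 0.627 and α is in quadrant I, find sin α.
sin α = 0.779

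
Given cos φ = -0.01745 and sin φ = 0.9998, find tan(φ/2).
tan(φ/2) = sin φ / (1 + cos φ) = 1.018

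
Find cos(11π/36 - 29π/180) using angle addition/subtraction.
cos(11π/36 - 29π/180) = cos 11π/36 cos 29π/180 + sin 11π/36 sin 29π/180 = 0.8988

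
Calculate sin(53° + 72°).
sin(53° + 72°) = sin 53° cos 72° + cos 53° sin 72° = 0.8192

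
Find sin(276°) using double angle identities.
sin(276°) = 2 sin 138° cos 138° = -0.9945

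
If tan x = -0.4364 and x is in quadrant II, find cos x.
cos x = -0.9165 (using tan²x + 1 = sec²x)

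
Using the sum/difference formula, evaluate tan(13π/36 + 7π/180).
tan(13π/36 + 7π/180) = (tan 13π/36 + tan 7π/180)/(1 - tan 13π/36 tan 7π/180) = 3.078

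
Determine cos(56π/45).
cos(56π/45) = -0.7193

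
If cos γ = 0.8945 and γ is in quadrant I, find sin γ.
sin γ = 0.4471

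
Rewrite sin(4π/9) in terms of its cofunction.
sin(4π/9) = cos(π/2 - 4π/9) = cos(π/18)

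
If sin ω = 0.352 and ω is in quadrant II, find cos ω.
cos ω = -0.936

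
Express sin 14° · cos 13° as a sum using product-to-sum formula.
sin 14° cos 13° = (1/2)[sin(14°+13°) + sin(14°-13°)]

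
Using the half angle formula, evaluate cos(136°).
cos(136°) = -√((1 + cos 272°)/2) = -0.7193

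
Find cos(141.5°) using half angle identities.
cos(141.5°) = -√((1 + cos 283°)/2) = -0.7826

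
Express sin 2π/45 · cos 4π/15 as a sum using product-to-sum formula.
sin 2π/45 cos 4π/15 = (1/2)[sin(2π/45+4π/15) + sin(2π/45-4π/15)]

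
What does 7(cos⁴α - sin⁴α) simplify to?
7(cos⁴α - sin⁴α) = 7(cos(2α)) (using Factoring + double angle)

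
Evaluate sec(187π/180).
sec(187π/180) = -1.008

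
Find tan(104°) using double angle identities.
tan(104°) = 2 tan 52° / (1 - tan²52°) = -4.011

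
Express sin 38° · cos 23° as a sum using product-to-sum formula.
sin 38° cos 23° = (1/2)[sin(38°+23°) + sin(38°-23°)]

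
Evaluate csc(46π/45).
csc(46π/45) = -14.34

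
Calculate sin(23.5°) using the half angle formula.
sin(23.5°) = √((1 - cos 47°)/2) = 0.3987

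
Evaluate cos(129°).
cos(129°) = -0.6293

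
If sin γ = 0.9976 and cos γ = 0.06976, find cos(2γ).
cos(2γ) = cos²γ - sin²γ = -0.9903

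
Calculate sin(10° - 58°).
sin(10° - 58°) = sin 10° cos 58° - cos 10° sin 58° = -0.7431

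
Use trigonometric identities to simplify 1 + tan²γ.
1 + tan²γ = sec²γ (using Pythagorean identity)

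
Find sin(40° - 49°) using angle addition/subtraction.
sin(40° - 49°) = sin 40° cos 49° - cos 40° sin 49° = -0.1564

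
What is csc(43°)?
csc(43°) = 1.466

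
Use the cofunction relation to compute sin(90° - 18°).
sin(90° - 18°) = cos(18°) = 0.9511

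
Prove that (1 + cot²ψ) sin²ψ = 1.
LHS = csc²ψ · sin²ψ = (1/sin²ψ) · sin²ψ = 1 = RHS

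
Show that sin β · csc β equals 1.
LHS = sin β · (1/sin β) = 1 = RHS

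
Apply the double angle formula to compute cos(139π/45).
cos(139π/45) = cos²139π/90 - sin²139π/90 = -0.9613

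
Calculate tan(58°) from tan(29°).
tan(58°) = 2 tan 29° / (1 - tan²29°) = 1.6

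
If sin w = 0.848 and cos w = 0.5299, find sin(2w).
sin(2w) = 2 sin w cos w = 0.8987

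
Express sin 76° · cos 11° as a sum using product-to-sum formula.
sin 76° cos 11° = (1/2)[sin(76°+11°) + sin(76°-11°)]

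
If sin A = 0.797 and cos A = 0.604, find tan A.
tan A = sin A / cos A = 1.32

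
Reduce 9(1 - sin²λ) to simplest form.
9(1 - sin²λ) = 9(cos²λ) (using Pythagorean identity)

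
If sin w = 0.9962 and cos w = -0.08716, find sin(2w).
sin(2w) = 2 sin w cos w = -0.1737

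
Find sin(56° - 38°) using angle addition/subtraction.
sin(56° - 38°) = sin 56° cos 38° - cos 56° sin 38° = 0.309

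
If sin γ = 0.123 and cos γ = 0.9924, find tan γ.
tan γ = sin γ / cos γ = 0.1239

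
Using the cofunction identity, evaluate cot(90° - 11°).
cot(90° - 11°) = tan(11°) = 0.1944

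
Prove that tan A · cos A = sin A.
LHS = (sin A/cos A) · cos A = sin A = RHS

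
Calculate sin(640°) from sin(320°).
sin(640°) = 2 sin 320° cos 320° = -0.9848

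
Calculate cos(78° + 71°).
cos(78° + 71°) = cos 78° cos 71° - sin 78° sin 71° = -0.8572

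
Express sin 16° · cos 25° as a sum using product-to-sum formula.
sin 16° cos 25° = (1/2)[sin(16°+25°) + sin(16°-25°)]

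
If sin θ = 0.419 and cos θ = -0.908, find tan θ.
tan θ = sin θ / cos θ = -0.4615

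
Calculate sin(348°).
sin(348°) = -0.2079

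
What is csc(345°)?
csc(345°) = -3.864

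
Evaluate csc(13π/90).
csc(13π/90) = 2.281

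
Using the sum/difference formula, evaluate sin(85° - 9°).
sin(85° - 9°) = sin 85° cos 9° - cos 85° sin 9° = 0.9703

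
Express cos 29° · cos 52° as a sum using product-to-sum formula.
cos 29° cos 52° = (1/2)[cos(29°-52°) + cos(29°+52°)]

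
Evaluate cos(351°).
cos(351°) = 0.9877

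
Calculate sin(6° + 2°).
sin(6° + 2°) = sin 6° cos 2° + cos 6° sin 2° = 0.1392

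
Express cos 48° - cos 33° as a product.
cos 48° - cos 33° = -2 sin(40.5°) sin(7.5°)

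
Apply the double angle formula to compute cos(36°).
cos(36°) = cos²18° - sin²18° = 0.809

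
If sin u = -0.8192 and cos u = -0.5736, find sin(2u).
sin(2u) = 2 sin u cos u = 0.9398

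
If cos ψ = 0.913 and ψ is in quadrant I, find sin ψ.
sin ψ = 0.408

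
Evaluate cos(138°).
cos(138°) = -0.7431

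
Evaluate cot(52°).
cot(52°) = 0.7813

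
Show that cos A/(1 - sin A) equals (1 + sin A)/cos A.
RHS = (1 + sin A)(1 - sin A) / (cos A(1 - sin A)) = (1 - sin²A) / (cos A(1 - sin A)) = cos²A / (cos A(1 - sin A)) = cos A/(1 - sin A) = LHS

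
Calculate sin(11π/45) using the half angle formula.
sin(11π/45) = √((1 - cos 22π/45)/2) = 0.6947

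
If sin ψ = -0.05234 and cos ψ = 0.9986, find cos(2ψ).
cos(2ψ) = cos²ψ - sin²ψ = 0.9945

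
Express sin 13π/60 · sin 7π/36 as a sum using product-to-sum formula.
sin 13π/60 sin 7π/36 = (1/2)[cos(13π/60-7π/36) - cos(13π/60+7π/36)]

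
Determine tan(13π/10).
tan(13π/10) = 1.376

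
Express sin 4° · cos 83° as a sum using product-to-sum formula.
sin 4° cos 83° = (1/2)[sin(4°+83°) + sin(4°-83°)]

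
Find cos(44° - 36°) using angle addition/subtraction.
cos(44° - 36°) = cos 44° cos 36° + sin 44° sin 36° = 0.9903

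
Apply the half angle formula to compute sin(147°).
sin(147°) = √((1 - cos 294°)/2) = 0.5446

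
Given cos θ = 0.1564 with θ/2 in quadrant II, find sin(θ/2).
sin(θ/2) = ±√((1 - cos θ)/2); positive since θ/2 ∈ QII, so sin(θ/2) = 0.6495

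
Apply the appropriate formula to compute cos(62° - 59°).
cos(62° - 59°) = cos 62° cos 59° + sin 62° sin 59° = 0.9986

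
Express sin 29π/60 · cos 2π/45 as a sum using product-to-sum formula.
sin 29π/60 cos 2π/45 = (1/2)[sin(29π/60+2π/45) + sin(29π/60-2π/45)]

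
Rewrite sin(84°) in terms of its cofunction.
sin(84°) = cos(90° - 84°) = cos(6°)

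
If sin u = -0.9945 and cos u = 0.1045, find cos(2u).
cos(2u) = cos²u - sin²u = -0.9781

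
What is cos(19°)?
cos(19°) = 0.9455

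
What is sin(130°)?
sin(130°) = 0.766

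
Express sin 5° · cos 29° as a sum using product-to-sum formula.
sin 5° cos 29° = (1/2)[sin(5°+29°) + sin(5°-29°)]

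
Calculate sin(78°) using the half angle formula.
sin(78°) = √((1 - cos 156°)/2) = 0.9781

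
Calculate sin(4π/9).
sin(4π/9) = 0.9848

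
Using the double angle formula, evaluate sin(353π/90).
sin(353π/90) = 2 sin 353π/180 cos 353π/180 = -0.2419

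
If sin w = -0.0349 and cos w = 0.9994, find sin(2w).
sin(2w) = 2 sin w cos w = -0.06976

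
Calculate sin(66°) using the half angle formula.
sin(66°) = √((1 - cos 132°)/2) = 0.9135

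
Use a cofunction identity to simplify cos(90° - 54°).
cos(90° - 54°) = sin(54°)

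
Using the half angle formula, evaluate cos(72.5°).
cos(72.5°) = √((1 + cos 145°)/2) = 0.3007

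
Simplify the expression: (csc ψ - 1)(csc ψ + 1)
(csc ψ - 1)(csc ψ + 1) = cot²ψ (using Diff. of squares)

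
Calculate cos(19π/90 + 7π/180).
cos(19π/90 + 7π/180) = cos 19π/90 cos 7π/180 - sin 19π/90 sin 7π/180 = √2/2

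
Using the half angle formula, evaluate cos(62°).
cos(62°) = √((1 + cos 124°)/2) = 0.4695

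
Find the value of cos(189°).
cos(189°) = -0.9877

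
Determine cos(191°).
cos(191°) = -0.9816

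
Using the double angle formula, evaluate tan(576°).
tan(576°) = 2 tan 288° / (1 - tan²288°) = 0.7265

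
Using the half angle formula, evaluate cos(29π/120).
cos(29π/120) = √((1 + cos 29π/60)/2) = 0.7254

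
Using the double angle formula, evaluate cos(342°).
cos(342°) = cos²171° - sin²171° = 0.9511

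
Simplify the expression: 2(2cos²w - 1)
2(2cos²w - 1) = 2(cos(2w)) (using Double angle)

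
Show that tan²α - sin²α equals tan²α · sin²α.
LHS = sin²α/cos²α - sin²α = sin²α(1/cos²α - 1) = sin²α · (1 - cos²α)/cos²α = sin²α · sin²α/cos²α = sin²α · tan²α = RHS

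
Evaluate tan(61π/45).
tan(61π/45) = 2.05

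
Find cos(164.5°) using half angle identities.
cos(164.5°) = -√((1 + cos 329°)/2) = -0.9636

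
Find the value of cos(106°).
cos(106°) = -0.2756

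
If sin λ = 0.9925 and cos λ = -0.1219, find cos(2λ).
cos(2λ) = cos²λ - sin²λ = -0.9702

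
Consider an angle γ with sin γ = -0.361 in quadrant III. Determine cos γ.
cos γ = ±√(1 - sin²γ) = -0.9326 (negative in QIII)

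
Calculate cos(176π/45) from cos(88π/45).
cos(176π/45) = 2cos²88π/45 - 1 = 0.9613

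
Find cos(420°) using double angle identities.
cos(420°) = cos²210° - sin²210° = 1/2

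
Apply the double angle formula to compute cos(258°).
cos(258°) = cos²129° - sin²129° = -0.2079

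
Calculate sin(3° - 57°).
sin(3° - 57°) = sin 3° cos 57° - cos 3° sin 57° = -0.809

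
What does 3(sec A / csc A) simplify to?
3(sec A / csc A) = 3(tan A) (using Reciprocal identities)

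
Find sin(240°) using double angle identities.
sin(240°) = 2 sin 120° cos 120° = -√3/2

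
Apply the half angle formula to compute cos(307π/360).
cos(307π/360) = -√((1 + cos 307π/180)/2) = -0.8949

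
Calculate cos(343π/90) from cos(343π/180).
cos(343π/90) = cos²343π/180 - sin²343π/180 = 0.829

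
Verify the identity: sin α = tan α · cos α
RHS = (sin α/cos α) · cos α = sin α = LHS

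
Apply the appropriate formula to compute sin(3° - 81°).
sin(3° - 81°) = sin 3° cos 81° - cos 3° sin 81° = -0.9781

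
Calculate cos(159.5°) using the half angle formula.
cos(159.5°) = -√((1 + cos 319°)/2) = -0.9367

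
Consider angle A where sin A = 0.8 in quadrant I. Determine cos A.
cos A = √(1 - sin²A) = 0.6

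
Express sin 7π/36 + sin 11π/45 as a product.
sin 7π/36 + sin 11π/45 = 2 sin(79π/360) cos(-π/40)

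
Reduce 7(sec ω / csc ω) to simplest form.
7(sec ω / csc ω) = 7(tan ω) (using Reciprocal identities)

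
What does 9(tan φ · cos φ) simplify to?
9(tan φ · cos φ) = 9(sin φ) (using Quotient identity)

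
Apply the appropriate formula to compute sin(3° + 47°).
sin(3° + 47°) = sin 3° cos 47° + cos 3° sin 47° = 0.766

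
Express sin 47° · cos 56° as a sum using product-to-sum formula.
sin 47° cos 56° = (1/2)[sin(47°+56°) + sin(47°-56°)]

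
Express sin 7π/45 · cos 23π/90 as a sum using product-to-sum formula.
sin 7π/45 cos 23π/90 = (1/2)[sin(7π/45+23π/90) + sin(7π/45-23π/90)]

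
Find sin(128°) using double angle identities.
sin(128°) = 2 sin 64° cos 64° = 0.788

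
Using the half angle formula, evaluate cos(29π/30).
cos(29π/30) = -√((1 + cos 29π/15)/2) = -0.9945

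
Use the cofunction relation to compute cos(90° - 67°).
cos(90° - 67°) = sin(67°) = 0.9205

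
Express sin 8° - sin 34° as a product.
sin 8° - sin 34° = 2 cos(21°) sin(-13°)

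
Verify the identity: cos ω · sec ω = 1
LHS = cos ω · (1/cos ω) = 1 = RHS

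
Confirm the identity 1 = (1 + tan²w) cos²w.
RHS = sec²w · cos²w = (1/cos²w) · cos²w = 1 = LHS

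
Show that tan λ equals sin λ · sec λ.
RHS = sin λ · (1/cos λ) = sin λ/cos λ = tan λ = LHS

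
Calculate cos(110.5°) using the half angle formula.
cos(110.5°) = -√((1 + cos 221°)/2) = -0.3502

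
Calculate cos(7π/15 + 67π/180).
cos(7π/15 + 67π/180) = cos 7π/15 cos 67π/180 - sin 7π/15 sin 67π/180 = -0.8746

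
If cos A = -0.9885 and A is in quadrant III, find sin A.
sin A = -0.1512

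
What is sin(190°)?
sin(190°) = -0.1736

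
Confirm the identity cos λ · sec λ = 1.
LHS = cos λ · (1/cos λ) = 1 = RHS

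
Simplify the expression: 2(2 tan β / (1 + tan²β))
2(2 tan β / (1 + tan²β)) = 2(sin(2β)) (using Double angle)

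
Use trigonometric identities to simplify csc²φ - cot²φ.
csc²φ - cot²φ = 1 (using Pythagorean identity)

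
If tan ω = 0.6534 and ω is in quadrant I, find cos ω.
cos ω = 0.8371 (using tan²ω + 1 = sec²ω)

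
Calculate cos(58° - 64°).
cos(58° - 64°) = cos 58° cos 64° + sin 58° sin 64° = 0.9945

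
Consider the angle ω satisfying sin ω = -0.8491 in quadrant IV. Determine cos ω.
cos ω = √(1 - sin²ω) = 0.5282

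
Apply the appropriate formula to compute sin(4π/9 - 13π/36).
sin(4π/9 - 13π/36) = sin 4π/9 cos 13π/36 - cos 4π/9 sin 13π/36 = (√6-√2)/4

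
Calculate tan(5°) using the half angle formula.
tan(5°) = sin 10° / (1 + cos 10°) = 0.08749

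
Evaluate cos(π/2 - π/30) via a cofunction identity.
cos(π/2 - π/30) = sin(π/30) = 0.1045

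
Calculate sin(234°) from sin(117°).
sin(234°) = 2 sin 117° cos 117° = -0.809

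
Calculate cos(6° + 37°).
cos(6° + 37°) = cos 6° cos 37° - sin 6° sin 37° = 0.7314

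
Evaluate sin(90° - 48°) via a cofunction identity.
sin(90° - 48°) = cos(48°) = 0.6691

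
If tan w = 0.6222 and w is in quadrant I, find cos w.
cos w = 0.8491 (using tan²w + 1 = sec²w)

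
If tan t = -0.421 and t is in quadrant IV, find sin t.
sin t = -0.388 (using tan²t + 1 = sec²t)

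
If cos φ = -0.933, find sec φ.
sec φ = 1/cos φ = -1.072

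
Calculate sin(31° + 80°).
sin(31° + 80°) = sin 31° cos 80° + cos 31° sin 80° = 0.9336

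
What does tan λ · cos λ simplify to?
tan λ · cos λ = sin λ (using Quotient identity)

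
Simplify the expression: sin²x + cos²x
sin²x + cos²x = 1 (using Pythagorean identity)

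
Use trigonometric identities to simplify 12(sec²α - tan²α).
12(sec²α - tan²α) = 12 (using Pythagorean identity)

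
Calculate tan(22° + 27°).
tan(22° + 27°) = (tan 22° + tan 27°)/(1 - tan 22° tan 27°) = 1.15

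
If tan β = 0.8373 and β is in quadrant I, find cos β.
cos β = 0.7667 (using tan²β + 1 = sec²β)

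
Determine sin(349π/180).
sin(349π/180) = -0.1908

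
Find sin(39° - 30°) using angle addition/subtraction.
sin(39° - 30°) = sin 39° cos 30° - cos 39° sin 30° = 0.1564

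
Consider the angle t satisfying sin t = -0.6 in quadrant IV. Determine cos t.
cos t = √(1 - sin²t) = 0.8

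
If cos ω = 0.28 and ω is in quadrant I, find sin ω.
sin ω = 0.96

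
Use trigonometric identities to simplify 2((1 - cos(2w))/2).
2((1 - cos(2w))/2) = 2(sin²w) (using Power reduction)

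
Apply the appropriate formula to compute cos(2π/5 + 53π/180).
cos(2π/5 + 53π/180) = cos 2π/5 cos 53π/180 - sin 2π/5 sin 53π/180 = -0.5736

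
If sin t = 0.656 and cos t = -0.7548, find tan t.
tan t = sin t / cos t = -0.8691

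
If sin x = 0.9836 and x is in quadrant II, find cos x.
cos x = -0.1804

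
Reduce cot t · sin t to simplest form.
cot t · sin t = cos t (using Quotient identity)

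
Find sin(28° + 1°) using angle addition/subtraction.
sin(28° + 1°) = sin 28° cos 1° + cos 28° sin 1° = 0.4848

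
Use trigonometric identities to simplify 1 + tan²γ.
1 + tan²γ = sec²γ (using Pythagorean identity)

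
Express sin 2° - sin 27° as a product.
sin 2° - sin 27° = 2 cos(14.5°) sin(-12.5°)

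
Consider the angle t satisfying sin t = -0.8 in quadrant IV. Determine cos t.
cos t = √(1 - sin²t) = 0.6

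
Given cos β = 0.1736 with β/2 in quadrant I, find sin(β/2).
sin(β/2) = ±√((1 - cos β)/2); positive since β/2 ∈ QI, so sin(β/2) = 0.6428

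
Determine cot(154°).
cot(154°) = -2.05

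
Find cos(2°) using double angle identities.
cos(2°) = cos²1° - sin²1° = 0.9994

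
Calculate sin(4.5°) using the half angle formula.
sin(4.5°) = √((1 - cos 9°)/2) = 0.07846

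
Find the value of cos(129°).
cos(129°) = -0.6293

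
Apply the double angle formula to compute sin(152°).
sin(152°) = 2 sin 76° cos 76° = 0.4695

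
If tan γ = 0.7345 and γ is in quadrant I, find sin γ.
sin γ = 0.592 (using tan²γ + 1 = sec²γ)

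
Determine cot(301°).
cot(301°) = -0.6009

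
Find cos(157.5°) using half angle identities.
cos(157.5°) = -√((1 + cos 315°)/2) = -0.9239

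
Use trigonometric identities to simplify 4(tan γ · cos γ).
4(tan γ · cos γ) = 4(sin γ) (using Quotient identity)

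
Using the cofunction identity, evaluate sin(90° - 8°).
sin(90° - 8°) = cos(8°) = 0.9903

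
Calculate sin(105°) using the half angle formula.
sin(105°) = √((1 - cos 210°)/2) = (√6+√2)/4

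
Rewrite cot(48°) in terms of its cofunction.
cot(48°) = tan(90° - 48°) = tan(42°)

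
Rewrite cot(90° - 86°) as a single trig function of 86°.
cot(90° - 86°) = tan(86°)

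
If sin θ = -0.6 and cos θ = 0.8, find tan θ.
tan θ = sin θ / cos θ = -0.75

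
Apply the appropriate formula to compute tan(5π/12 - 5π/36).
tan(5π/12 - 5π/36) = (tan 5π/12 - tan 5π/36)/(1 + tan 5π/12 tan 5π/36) = 1.192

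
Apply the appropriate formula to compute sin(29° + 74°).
sin(29° + 74°) = sin 29° cos 74° + cos 29° sin 74° = 0.9744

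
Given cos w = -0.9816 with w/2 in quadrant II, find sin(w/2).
sin(w/2) = ±√((1 - cos w)/2); positive since w/2 ∈ QII, so sin(w/2) = 0.9954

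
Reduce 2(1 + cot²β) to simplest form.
2(1 + cot²β) = 2(csc²β) (using Pythagorean identity)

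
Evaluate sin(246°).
sin(246°) = -0.9135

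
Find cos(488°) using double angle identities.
cos(488°) = cos²244° - sin²244° = -0.6157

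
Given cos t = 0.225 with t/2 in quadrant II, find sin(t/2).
sin(t/2) = ±√((1 - cos t)/2); positive since t/2 ∈ QII, so sin(t/2) = 0.6225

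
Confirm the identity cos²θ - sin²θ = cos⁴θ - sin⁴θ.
RHS = (cos²θ - sin²θ)(cos²θ + sin²θ) = (cos²θ - sin²θ) · 1 = cos²θ - sin²θ = LHS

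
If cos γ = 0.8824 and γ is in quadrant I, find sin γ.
sin γ = 0.4705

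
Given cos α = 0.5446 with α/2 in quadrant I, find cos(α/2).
cos(α/2) = ±√((1 + cos α)/2); positive since α/2 ∈ QI, so cos(α/2) = 0.8788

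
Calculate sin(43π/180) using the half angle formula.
sin(43π/180) = √((1 - cos 43π/90)/2) = 0.682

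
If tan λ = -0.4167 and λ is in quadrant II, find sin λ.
sin λ = 0.3846 (using tan²λ + 1 = sec²λ)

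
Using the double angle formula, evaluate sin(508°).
sin(508°) = 2 sin 254° cos 254° = 0.5299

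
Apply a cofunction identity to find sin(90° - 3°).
sin(90° - 3°) = cos(3°) = 0.9986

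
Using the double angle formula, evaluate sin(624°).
sin(624°) = 2 sin 312° cos 312° = -0.9945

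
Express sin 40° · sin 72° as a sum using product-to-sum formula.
sin 40° sin 72° = (1/2)[cos(40°-72°) - cos(40°+72°)]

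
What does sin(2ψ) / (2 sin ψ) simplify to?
sin(2ψ) / (2 sin ψ) = cos ψ (using Double angle)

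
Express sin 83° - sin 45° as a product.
sin 83° - sin 45° = 2 cos(64°) sin(19°)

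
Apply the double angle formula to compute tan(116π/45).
tan(116π/45) = 2 tan 58π/45 / (1 - tan²58π/45) = -4.011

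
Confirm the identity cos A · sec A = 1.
LHS = cos A · (1/cos A) = 1 = RHS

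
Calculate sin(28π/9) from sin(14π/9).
sin(28π/9) = 2 sin 14π/9 cos 14π/9 = -0.342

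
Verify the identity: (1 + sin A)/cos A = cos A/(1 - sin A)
LHS = (1 + sin A)(1 - sin A) / (cos A(1 - sin A)) = (1 - sin²A) / (cos A(1 - sin A)) = cos²A / (cos A(1 - sin A)) = cos A/(1 - sin A) = RHS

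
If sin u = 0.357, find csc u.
csc u = 1/sin u = 2.801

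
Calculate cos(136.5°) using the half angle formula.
cos(136.5°) = -√((1 + cos 273°)/2) = -0.7254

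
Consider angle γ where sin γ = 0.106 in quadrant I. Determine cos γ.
cos γ = √(1 - sin²γ) = 0.9944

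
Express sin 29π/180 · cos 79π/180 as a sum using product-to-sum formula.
sin 29π/180 cos 79π/180 = (1/2)[sin(29π/180+79π/180) + sin(29π/180-79π/180)]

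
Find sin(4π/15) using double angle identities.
sin(4π/15) = 2 sin 2π/15 cos 2π/15 = 0.7431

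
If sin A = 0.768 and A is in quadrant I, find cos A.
cos A = 0.6404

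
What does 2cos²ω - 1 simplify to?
2cos²ω - 1 = cos(2ω) (using Double angle)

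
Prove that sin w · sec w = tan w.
LHS = sin w · (1/cos w) = sin w/cos w = tan w = RHS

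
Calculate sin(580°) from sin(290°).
sin(580°) = 2 sin 290° cos 290° = -0.6428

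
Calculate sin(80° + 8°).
sin(80° + 8°) = sin 80° cos 8° + cos 80° sin 8° = 0.9994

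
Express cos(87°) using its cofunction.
cos(87°) = sin(90° - 87°) = sin(3°)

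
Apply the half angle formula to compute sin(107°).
sin(107°) = √((1 - cos 214°)/2) = 0.9563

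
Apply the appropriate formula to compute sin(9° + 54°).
sin(9° + 54°) = sin 9° cos 54° + cos 9° sin 54° = 0.891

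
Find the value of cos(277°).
cos(277°) = 0.1219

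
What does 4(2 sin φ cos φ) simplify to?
4(2 sin φ cos φ) = 4(sin(2φ)) (using Double angle)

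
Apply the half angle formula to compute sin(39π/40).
sin(39π/40) = √((1 - cos 39π/20)/2) = 0.07846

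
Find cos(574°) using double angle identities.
cos(574°) = cos²287° - sin²287° = -0.829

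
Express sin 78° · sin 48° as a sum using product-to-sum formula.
sin 78° sin 48° = (1/2)[cos(78°-48°) - cos(78°+48°)]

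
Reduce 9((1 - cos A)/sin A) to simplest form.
9((1 - cos A)/sin A) = 9(tan(A/2)) (using Half angle)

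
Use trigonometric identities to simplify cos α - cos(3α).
cos α - cos(3α) = 2 sin(2α) sin α (using Sum-to-product)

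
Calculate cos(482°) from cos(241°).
cos(482°) = cos²241° - sin²241° = -0.5299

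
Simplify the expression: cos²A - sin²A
cos²A - sin²A = cos(2A) (using Double angle)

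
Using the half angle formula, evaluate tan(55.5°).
tan(55.5°) = sin 111° / (1 + cos 111°) = 1.455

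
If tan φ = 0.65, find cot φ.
cot φ = 1/tan φ = 1.538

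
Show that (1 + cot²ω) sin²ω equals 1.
LHS = csc²ω · sin²ω = (1/sin²ω) · sin²ω = 1 = RHS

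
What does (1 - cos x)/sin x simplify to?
(1 - cos x)/sin x = tan(x/2) (using Half angle)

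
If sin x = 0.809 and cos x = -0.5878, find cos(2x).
cos(2x) = cos²x - sin²x = -0.309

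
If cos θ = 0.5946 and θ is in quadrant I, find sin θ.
sin θ = 0.804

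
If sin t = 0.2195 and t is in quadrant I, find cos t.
cos t = 0.9756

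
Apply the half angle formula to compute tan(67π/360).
tan(67π/360) = sin 67π/180 / (1 + cos 67π/180) = 0.6619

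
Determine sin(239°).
sin(239°) = -0.8572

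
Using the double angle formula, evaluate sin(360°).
sin(360°) = 2 sin 180° cos 180° = 0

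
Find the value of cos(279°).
cos(279°) = 0.1564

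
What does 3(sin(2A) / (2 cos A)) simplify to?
3(sin(2A) / (2 cos A)) = 3(sin A) (using Double angle)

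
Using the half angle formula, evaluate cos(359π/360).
cos(359π/360) = -√((1 + cos 359π/180)/2) = -1.0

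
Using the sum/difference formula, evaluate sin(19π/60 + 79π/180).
sin(19π/60 + 79π/180) = sin 19π/60 cos 79π/180 + cos 19π/60 sin 79π/180 = 0.6947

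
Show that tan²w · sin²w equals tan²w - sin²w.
RHS = sin²w/cos²w - sin²w = sin²w(1/cos²w - 1) = sin²w · (1 - cos²w)/cos²w = sin²w · sin²w/cos²w = sin²w · tan²w = LHS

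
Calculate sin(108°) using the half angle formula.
sin(108°) = √((1 - cos 216°)/2) = 0.9511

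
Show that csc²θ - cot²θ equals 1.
LHS = 1/sin²θ - cos²θ/sin²θ = (1 - cos²θ)/sin²θ = sin²θ/sin²θ = 1 = RHS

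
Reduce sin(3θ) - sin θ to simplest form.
sin(3θ) - sin θ = 2 cos(2θ) sin θ (using Sum-to-product)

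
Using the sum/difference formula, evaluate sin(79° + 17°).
sin(79° + 17°) = sin 79° cos 17° + cos 79° sin 17° = 0.9945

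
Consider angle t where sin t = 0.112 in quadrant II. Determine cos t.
cos t = ±√(1 - sin²t) = -0.9937 (negative in QII)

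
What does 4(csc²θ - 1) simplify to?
4(csc²θ - 1) = 4(cot²θ) (using Pythagorean identity)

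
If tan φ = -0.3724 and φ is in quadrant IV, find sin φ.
sin φ = -0.349 (using tan²φ + 1 = sec²φ)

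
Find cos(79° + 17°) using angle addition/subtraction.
cos(79° + 17°) = cos 79° cos 17° - sin 79° sin 17° = -0.1045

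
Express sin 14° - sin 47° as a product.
sin 14° - sin 47° = 2 cos(30.5°) sin(-16.5°)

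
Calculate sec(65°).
sec(65°) = 2.366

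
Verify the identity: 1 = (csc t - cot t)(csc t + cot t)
RHS = csc²t - cot²t = (1 + cot²t) - cot²t = 1 = LHS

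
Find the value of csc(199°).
csc(199°) = -3.072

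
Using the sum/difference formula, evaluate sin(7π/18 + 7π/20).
sin(7π/18 + 7π/20) = sin 7π/18 cos 7π/20 + cos 7π/18 sin 7π/20 = 0.7314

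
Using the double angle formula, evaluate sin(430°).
sin(430°) = 2 sin 215° cos 215° = 0.9397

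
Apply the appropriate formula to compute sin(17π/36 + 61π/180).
sin(17π/36 + 61π/180) = sin 17π/36 cos 61π/180 + cos 17π/36 sin 61π/180 = 0.5592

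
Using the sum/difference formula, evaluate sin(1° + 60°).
sin(1° + 60°) = sin 1° cos 60° + cos 1° sin 60° = 0.8746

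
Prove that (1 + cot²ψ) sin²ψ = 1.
LHS = csc²ψ · sin²ψ = (1/sin²ψ) · sin²ψ = 1 = RHS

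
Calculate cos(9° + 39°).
cos(9° + 39°) = cos 9° cos 39° - sin 9° sin 39° = 0.6691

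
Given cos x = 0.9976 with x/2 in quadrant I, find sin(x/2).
sin(x/2) = ±√((1 - cos x)/2); positive since x/2 ∈ QI, so sin(x/2) = 0.03464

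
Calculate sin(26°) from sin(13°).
sin(26°) = 2 sin 13° cos 13° = 0.4384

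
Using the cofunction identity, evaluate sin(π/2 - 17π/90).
sin(π/2 - 17π/90) = cos(17π/90) = 0.829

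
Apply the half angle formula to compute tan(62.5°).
tan(62.5°) = sin 125° / (1 + cos 125°) = 1.921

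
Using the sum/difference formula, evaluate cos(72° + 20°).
cos(72° + 20°) = cos 72° cos 20° - sin 72° sin 20° = -0.0349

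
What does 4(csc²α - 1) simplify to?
4(csc²α - 1) = 4(cot²α) (using Pythagorean identity)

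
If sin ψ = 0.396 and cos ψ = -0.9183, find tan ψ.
tan ψ = sin ψ / cos ψ = -0.4312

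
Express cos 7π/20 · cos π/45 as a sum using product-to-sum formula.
cos 7π/20 cos π/45 = (1/2)[cos(7π/20-π/45) + cos(7π/20+π/45)]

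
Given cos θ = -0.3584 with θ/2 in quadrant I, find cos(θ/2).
cos(θ/2) = ±√((1 + cos θ)/2); positive since θ/2 ∈ QI, so cos(θ/2) = 0.5664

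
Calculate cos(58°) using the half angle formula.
cos(58°) = √((1 + cos 116°)/2) = 0.5299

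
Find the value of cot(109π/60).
cot(109π/60) = -1.54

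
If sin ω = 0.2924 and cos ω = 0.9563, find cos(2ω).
cos(2ω) = cos²ω - sin²ω = 0.829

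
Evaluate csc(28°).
csc(28°) = 2.13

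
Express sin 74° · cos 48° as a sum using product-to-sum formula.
sin 74° cos 48° = (1/2)[sin(74°+48°) + sin(74°-48°)]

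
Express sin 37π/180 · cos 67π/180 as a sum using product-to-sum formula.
sin 37π/180 cos 67π/180 = (1/2)[sin(37π/180+67π/180) + sin(37π/180-67π/180)]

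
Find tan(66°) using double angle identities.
tan(66°) = 2 tan 33° / (1 - tan²33°) = 2.246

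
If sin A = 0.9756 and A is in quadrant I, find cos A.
cos A = 0.2196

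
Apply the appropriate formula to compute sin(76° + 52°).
sin(76° + 52°) = sin 76° cos 52° + cos 76° sin 52° = 0.788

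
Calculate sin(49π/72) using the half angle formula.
sin(49π/72) = √((1 - cos 49π/36)/2) = 0.8434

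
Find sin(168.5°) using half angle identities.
sin(168.5°) = √((1 - cos 337°)/2) = 0.1994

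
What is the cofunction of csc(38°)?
csc(38°) = sec(90° - 38°) = sec(52°)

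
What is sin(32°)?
sin(32°) = 0.5299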